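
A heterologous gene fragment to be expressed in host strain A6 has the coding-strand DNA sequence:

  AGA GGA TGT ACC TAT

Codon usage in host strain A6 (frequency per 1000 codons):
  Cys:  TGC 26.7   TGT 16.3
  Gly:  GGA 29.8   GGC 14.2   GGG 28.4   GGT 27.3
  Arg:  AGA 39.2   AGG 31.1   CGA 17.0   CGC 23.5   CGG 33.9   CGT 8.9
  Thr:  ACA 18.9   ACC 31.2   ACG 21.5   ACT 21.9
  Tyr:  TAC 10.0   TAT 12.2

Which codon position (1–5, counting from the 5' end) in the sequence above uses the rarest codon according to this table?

5

Codon 1 AGA (Arg): 39.2 per 1000.
Codon 2 GGA (Gly): 29.8 per 1000.
Codon 3 TGT (Cys): 16.3 per 1000.
Codon 4 ACC (Thr): 31.2 per 1000.
Codon 5 TAT (Tyr): 12.2 per 1000.
Lowest frequency is 12.2 at codon 5.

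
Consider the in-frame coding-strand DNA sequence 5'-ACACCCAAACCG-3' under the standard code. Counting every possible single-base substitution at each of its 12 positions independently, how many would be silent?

Codon 1 (ACA, Thr): 3 synonymous substitutions.
Codon 2 (CCC, Pro): 3 synonymous substitutions.
Codon 3 (AAA, Lys): 1 synonymous substitution.
Codon 4 (CCG, Pro): 3 synonymous substitutions.
Total: 3 + 3 + 1 + 3 = 10.

10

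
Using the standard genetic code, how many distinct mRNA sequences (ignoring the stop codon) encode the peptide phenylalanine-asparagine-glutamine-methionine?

Phe: 2 codons.
Asn: 2 codons.
Gln: 2 codons.
Met: 1 codon.
2 × 2 × 2 × 1 = 8.

8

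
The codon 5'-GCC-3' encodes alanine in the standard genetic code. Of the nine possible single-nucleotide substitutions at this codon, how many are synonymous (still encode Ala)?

Position 1: none → 0 synonymous.
Position 2: none → 0 synonymous.
Position 3: GCU, GCA, GCG → 3 synonymous.
Total: 0 + 0 + 3 = 3.

3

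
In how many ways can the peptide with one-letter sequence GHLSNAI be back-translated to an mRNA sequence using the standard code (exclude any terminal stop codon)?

6912

Gly: 4 codons.
His: 2 codons.
Leu: 6 codons.
Ser: 6 codons.
Asn: 2 codons.
Ala: 4 codons.
Ile: 3 codons.
4 × 2 × 6 × 6 × 2 × 4 × 3 = 6912.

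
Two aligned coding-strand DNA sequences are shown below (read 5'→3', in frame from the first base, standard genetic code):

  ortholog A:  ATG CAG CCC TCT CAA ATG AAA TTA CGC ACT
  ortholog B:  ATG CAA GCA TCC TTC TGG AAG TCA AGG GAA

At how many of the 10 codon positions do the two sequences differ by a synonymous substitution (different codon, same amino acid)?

4

Codon 1: ATG Met / ATG Met — identical.
Codon 2: CAG Gln / CAA Gln — synonymous.
Codon 3: CCC Pro / GCA Ala — nonsynonymous.
Codon 4: TCT Ser / TCC Ser — synonymous.
Codon 5: CAA Gln / TTC Phe — nonsynonymous.
Codon 6: ATG Met / TGG Trp — nonsynonymous.
Codon 7: AAA Lys / AAG Lys — synonymous.
Codon 8: TTA Leu / TCA Ser — nonsynonymous.
Codon 9: CGC Arg / AGG Arg — synonymous.
Codon 10: ACT Thr / GAA Glu — nonsynonymous.
Synonymous differences: 4.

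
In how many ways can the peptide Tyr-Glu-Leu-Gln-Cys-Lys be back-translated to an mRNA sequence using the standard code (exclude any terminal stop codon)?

Tyr: 2 codons.
Glu: 2 codons.
Leu: 6 codons.
Gln: 2 codons.
Cys: 2 codons.
Lys: 2 codons.
2 × 2 × 6 × 2 × 2 × 2 = 192.

192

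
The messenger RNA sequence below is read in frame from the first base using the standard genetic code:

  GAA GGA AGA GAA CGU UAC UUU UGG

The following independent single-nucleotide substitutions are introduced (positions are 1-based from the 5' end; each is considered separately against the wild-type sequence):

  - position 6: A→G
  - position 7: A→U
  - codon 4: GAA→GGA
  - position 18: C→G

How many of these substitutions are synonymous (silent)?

1

Codon 2: GGA (Gly) → GGG (Gly) — synonymous.
Codon 3: AGA (Arg) → UGA (Stop) — nonsense.
Codon 4: GAA (Glu) → GGA (Gly) — missense.
Codon 6: UAC (Tyr) → UAG (Stop) — nonsense.
Synonymous: 1 of 4.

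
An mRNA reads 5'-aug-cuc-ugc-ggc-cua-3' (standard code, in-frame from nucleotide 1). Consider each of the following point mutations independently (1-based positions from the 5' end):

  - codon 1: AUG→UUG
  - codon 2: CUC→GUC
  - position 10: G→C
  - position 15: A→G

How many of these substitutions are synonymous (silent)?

Codon 1: AUG (Met) → UUG (Leu) — missense.
Codon 2: CUC (Leu) → GUC (Val) — missense.
Codon 4: GGC (Gly) → CGC (Arg) — missense.
Codon 5: CUA (Leu) → CUG (Leu) — synonymous.
Synonymous: 1 of 4.

1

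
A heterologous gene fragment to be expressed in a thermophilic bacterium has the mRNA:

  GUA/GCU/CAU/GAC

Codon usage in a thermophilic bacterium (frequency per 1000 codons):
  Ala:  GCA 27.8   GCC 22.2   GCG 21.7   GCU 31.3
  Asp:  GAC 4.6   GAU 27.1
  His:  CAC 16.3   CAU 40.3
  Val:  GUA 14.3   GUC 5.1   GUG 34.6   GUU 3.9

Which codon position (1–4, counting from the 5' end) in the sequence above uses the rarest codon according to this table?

4

Codon 1 GUA (Val): 14.3 per 1000.
Codon 2 GCU (Ala): 31.3 per 1000.
Codon 3 CAU (His): 40.3 per 1000.
Codon 4 GAC (Asp): 4.6 per 1000.
Lowest frequency is 4.6 at codon 4.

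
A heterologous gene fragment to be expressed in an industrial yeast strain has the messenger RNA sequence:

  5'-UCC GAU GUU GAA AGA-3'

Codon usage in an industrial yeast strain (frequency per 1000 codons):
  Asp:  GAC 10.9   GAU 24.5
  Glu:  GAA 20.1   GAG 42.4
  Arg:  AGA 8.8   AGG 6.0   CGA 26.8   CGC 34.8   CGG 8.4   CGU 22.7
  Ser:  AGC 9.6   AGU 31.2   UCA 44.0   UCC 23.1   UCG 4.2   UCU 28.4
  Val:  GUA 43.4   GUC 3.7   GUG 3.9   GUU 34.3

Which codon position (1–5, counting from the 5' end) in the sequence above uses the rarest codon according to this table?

Codon 1 UCC (Ser): 23.1 per 1000.
Codon 2 GAU (Asp): 24.5 per 1000.
Codon 3 GUU (Val): 34.3 per 1000.
Codon 4 GAA (Glu): 20.1 per 1000.
Codon 5 AGA (Arg): 8.8 per 1000.
Lowest frequency is 8.8 at codon 5.

5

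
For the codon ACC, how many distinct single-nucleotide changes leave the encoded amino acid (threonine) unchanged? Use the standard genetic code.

3

Position 1: none → 0 synonymous.
Position 2: none → 0 synonymous.
Position 3: ACU, ACA, ACG → 3 synonymous.
Total: 0 + 0 + 3 = 3.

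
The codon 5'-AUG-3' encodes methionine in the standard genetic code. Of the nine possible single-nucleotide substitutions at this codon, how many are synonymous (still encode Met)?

Position 1: none → 0 synonymous.
Position 2: none → 0 synonymous.
Position 3: none → 0 synonymous.
Total: 0 + 0 + 0 = 0.

0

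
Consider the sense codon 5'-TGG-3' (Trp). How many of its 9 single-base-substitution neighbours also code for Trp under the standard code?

Position 1: none → 0 synonymous.
Position 2: none → 0 synonymous.
Position 3: none → 0 synonymous.
Total: 0 + 0 + 0 = 0.

0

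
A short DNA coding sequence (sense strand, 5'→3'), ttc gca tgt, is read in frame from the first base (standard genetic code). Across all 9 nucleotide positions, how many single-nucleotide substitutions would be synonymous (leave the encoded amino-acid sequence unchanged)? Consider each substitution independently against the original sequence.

5

Codon 1 (TTC, Phe): 1 synonymous substitution.
Codon 2 (GCA, Ala): 3 synonymous substitutions.
Codon 3 (TGT, Cys): 1 synonymous substitution.
Total: 1 + 3 + 1 = 5.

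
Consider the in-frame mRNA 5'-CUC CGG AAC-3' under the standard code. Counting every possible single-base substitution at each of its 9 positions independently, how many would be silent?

Codon 1 (CUC, Leu): 3 synonymous substitutions.
Codon 2 (CGG, Arg): 4 synonymous substitutions.
Codon 3 (AAC, Asn): 1 synonymous substitution.
Total: 3 + 4 + 1 = 8.

8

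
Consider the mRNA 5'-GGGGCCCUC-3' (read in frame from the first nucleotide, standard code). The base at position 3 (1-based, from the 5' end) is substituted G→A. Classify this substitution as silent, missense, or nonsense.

silent

Position 3 falls in codon 1: GGG → Gly.
After the substitution the codon is GGA → Gly.
Both encode Gly, so the change is synonymous.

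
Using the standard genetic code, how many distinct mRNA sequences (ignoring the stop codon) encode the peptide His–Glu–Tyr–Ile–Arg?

144

His: 2 codons.
Glu: 2 codons.
Tyr: 2 codons.
Ile: 3 codons.
Arg: 6 codons.
2 × 2 × 2 × 3 × 6 = 144.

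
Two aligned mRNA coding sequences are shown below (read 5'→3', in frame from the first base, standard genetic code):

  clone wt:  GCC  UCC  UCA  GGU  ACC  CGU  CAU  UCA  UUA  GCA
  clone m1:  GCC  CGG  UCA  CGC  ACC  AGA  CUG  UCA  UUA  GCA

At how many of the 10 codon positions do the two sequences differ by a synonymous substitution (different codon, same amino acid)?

Codon 1: GCC Ala / GCC Ala — identical.
Codon 2: UCC Ser / CGG Arg — nonsynonymous.
Codon 3: UCA Ser / UCA Ser — identical.
Codon 4: GGU Gly / CGC Arg — nonsynonymous.
Codon 5: ACC Thr / ACC Thr — identical.
Codon 6: CGU Arg / AGA Arg — synonymous.
Codon 7: CAU His / CUG Leu — nonsynonymous.
Codon 8: UCA Ser / UCA Ser — identical.
Codon 9: UUA Leu / UUA Leu — identical.
Codon 10: GCA Ala / GCA Ala — identical.
Synonymous differences: 1.

1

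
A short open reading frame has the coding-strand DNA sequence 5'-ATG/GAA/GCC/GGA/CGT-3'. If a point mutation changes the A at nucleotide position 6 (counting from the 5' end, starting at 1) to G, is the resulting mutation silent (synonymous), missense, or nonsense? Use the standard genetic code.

Position 6 falls in codon 2: GAA → Glu.
After the substitution the codon is GAG → Glu.
Both encode Glu, so the change is synonymous.

silent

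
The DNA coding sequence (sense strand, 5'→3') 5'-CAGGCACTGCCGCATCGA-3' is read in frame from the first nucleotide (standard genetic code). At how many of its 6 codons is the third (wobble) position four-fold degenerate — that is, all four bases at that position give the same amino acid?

4

Codon 1 CAG (Gln): third position 2-fold.
Codon 2 GCA (Ala): third position 4-fold.
Codon 3 CTG (Leu): third position 4-fold.
Codon 4 CCG (Pro): third position 4-fold.
Codon 5 CAT (His): third position 2-fold.
Codon 6 CGA (Arg): third position 4-fold.
Four-fold degenerate third positions: 4.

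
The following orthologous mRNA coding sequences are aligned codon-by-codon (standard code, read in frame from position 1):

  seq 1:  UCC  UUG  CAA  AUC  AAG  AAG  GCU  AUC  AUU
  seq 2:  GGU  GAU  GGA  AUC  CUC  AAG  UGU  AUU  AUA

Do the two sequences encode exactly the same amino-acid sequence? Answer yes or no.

Codon 1: UCC Ser / GGU Gly — nonsynonymous.
Codon 2: UUG Leu / GAU Asp — nonsynonymous.
Codon 3: CAA Gln / GGA Gly — nonsynonymous.
Codon 4: AUC Ile / AUC Ile — identical.
Codon 5: AAG Lys / CUC Leu — nonsynonymous.
Codon 6: AAG Lys / AAG Lys — identical.
Codon 7: GCU Ala / UGU Cys — nonsynonymous.
Codon 8: AUC Ile / AUU Ile — synonymous.
Codon 9: AUU Ile / AUA Ile — synonymous.
Nonsynonymous differences: 5 → different protein.

no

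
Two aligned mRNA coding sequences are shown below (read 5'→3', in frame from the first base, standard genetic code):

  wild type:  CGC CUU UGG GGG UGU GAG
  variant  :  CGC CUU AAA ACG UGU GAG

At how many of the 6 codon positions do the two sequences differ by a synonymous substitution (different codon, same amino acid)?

Codon 1: CGC Arg / CGC Arg — identical.
Codon 2: CUU Leu / CUU Leu — identical.
Codon 3: UGG Trp / AAA Lys — nonsynonymous.
Codon 4: GGG Gly / ACG Thr — nonsynonymous.
Codon 5: UGU Cys / UGU Cys — identical.
Codon 6: GAG Glu / GAG Glu — identical.
Synonymous differences: 0.

0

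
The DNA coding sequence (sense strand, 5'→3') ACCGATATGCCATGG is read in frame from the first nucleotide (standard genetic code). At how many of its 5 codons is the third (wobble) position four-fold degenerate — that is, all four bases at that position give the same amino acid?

2

Codon 1 ACC (Thr): third position 4-fold.
Codon 2 GAT (Asp): third position 2-fold.
Codon 3 ATG (Met): third position 1-fold.
Codon 4 CCA (Pro): third position 4-fold.
Codon 5 TGG (Trp): third position 1-fold.
Four-fold degenerate third positions: 2.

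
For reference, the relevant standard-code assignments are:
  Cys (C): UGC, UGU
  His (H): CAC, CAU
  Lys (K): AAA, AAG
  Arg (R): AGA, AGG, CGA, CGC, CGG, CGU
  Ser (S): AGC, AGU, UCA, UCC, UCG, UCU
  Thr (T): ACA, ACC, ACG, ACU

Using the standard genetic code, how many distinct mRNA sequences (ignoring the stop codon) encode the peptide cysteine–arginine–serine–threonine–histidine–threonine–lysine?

4608

Cys: 2 codons.
Arg: 6 codons.
Ser: 6 codons.
Thr: 4 codons.
His: 2 codons.
Thr: 4 codons.
Lys: 2 codons.
2 × 6 × 6 × 4 × 2 × 4 × 2 = 4608.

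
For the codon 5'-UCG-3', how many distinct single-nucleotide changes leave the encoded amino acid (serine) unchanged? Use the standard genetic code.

Position 1: none → 0 synonymous.
Position 2: none → 0 synonymous.
Position 3: UCU, UCC, UCA → 3 synonymous.
Total: 0 + 0 + 3 = 3.

3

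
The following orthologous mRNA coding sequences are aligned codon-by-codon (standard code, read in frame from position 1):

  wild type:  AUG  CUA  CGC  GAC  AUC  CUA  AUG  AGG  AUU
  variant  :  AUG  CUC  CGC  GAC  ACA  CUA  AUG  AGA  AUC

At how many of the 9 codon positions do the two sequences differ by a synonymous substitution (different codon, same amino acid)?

Codon 1: AUG Met / AUG Met — identical.
Codon 2: CUA Leu / CUC Leu — synonymous.
Codon 3: CGC Arg / CGC Arg — identical.
Codon 4: GAC Asp / GAC Asp — identical.
Codon 5: AUC Ile / ACA Thr — nonsynonymous.
Codon 6: CUA Leu / CUA Leu — identical.
Codon 7: AUG Met / AUG Met — identical.
Codon 8: AGG Arg / AGA Arg — synonymous.
Codon 9: AUU Ile / AUC Ile — synonymous.
Synonymous differences: 3.

3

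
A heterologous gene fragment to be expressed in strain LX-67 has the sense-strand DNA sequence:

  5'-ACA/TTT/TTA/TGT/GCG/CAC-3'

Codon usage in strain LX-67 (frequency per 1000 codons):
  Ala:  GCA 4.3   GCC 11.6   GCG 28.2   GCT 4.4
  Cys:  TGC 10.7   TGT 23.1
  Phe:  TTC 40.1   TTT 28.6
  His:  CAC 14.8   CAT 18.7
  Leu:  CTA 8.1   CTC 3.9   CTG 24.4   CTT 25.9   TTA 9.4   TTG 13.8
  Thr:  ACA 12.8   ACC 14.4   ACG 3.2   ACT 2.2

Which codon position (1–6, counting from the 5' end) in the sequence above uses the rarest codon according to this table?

3

Codon 1 ACA (Thr): 12.8 per 1000.
Codon 2 TTT (Phe): 28.6 per 1000.
Codon 3 TTA (Leu): 9.4 per 1000.
Codon 4 TGT (Cys): 23.1 per 1000.
Codon 5 GCG (Ala): 28.2 per 1000.
Codon 6 CAC (His): 14.8 per 1000.
Lowest frequency is 9.4 at codon 3.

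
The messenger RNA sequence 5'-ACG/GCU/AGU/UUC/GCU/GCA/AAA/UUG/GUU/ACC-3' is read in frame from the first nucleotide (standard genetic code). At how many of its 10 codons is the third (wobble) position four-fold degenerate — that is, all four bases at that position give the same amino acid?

Codon 1 ACG (Thr): third position 4-fold.
Codon 2 GCU (Ala): third position 4-fold.
Codon 3 AGU (Ser): third position 2-fold.
Codon 4 UUC (Phe): third position 2-fold.
Codon 5 GCU (Ala): third position 4-fold.
Codon 6 GCA (Ala): third position 4-fold.
Codon 7 AAA (Lys): third position 2-fold.
Codon 8 UUG (Leu): third position 2-fold.
Codon 9 GUU (Val): third position 4-fold.
Codon 10 ACC (Thr): third position 4-fold.
Four-fold degenerate third positions: 6.

6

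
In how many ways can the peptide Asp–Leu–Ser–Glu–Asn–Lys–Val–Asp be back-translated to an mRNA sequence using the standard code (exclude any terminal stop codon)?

Asp: 2 codons.
Leu: 6 codons.
Ser: 6 codons.
Glu: 2 codons.
Asn: 2 codons.
Lys: 2 codons.
Val: 4 codons.
Asp: 2 codons.
2 × 6 × 6 × 2 × 2 × 2 × 4 × 2 = 4608.

4608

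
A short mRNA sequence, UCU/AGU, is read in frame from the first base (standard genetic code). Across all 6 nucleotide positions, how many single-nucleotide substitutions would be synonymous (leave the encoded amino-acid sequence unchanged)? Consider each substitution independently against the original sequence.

4

Codon 1 (UCU, Ser): 3 synonymous substitutions.
Codon 2 (AGU, Ser): 1 synonymous substitution.
Total: 3 + 1 = 4.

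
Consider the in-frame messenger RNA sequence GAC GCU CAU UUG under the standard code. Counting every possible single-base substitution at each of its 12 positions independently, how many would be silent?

7

Codon 1 (GAC, Asp): 1 synonymous substitution.
Codon 2 (GCU, Ala): 3 synonymous substitutions.
Codon 3 (CAU, His): 1 synonymous substitution.
Codon 4 (UUG, Leu): 2 synonymous substitutions.
Total: 1 + 3 + 1 + 2 = 7.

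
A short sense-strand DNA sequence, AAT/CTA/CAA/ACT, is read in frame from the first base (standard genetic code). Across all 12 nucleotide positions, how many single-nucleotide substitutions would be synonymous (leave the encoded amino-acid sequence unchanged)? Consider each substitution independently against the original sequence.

Codon 1 (AAT, Asn): 1 synonymous substitution.
Codon 2 (CTA, Leu): 4 synonymous substitutions.
Codon 3 (CAA, Gln): 1 synonymous substitution.
Codon 4 (ACT, Thr): 3 synonymous substitutions.
Total: 1 + 4 + 1 + 3 = 9.

9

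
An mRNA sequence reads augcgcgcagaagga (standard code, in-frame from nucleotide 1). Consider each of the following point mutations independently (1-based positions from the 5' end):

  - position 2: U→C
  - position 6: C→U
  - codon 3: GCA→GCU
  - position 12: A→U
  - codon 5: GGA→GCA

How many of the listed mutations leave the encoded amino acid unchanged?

Codon 1: AUG (Met) → ACG (Thr) — missense.
Codon 2: CGC (Arg) → CGU (Arg) — synonymous.
Codon 3: GCA (Ala) → GCU (Ala) — synonymous.
Codon 4: GAA (Glu) → GAU (Asp) — missense.
Codon 5: GGA (Gly) → GCA (Ala) — missense.
Synonymous: 2 of 5.

2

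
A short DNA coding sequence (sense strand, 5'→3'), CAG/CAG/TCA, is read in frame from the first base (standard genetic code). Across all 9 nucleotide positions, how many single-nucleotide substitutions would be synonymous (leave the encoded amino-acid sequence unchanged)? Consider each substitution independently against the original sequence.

5

Codon 1 (CAG, Gln): 1 synonymous substitution.
Codon 2 (CAG, Gln): 1 synonymous substitution.
Codon 3 (TCA, Ser): 3 synonymous substitutions.
Total: 1 + 1 + 3 = 5.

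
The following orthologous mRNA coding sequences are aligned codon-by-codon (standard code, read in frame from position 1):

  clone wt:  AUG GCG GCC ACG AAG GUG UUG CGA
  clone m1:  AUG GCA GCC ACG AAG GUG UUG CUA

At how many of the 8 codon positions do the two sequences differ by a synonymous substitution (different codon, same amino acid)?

1

Codon 1: AUG Met / AUG Met — identical.
Codon 2: GCG Ala / GCA Ala — synonymous.
Codon 3: GCC Ala / GCC Ala — identical.
Codon 4: ACG Thr / ACG Thr — identical.
Codon 5: AAG Lys / AAG Lys — identical.
Codon 6: GUG Val / GUG Val — identical.
Codon 7: UUG Leu / UUG Leu — identical.
Codon 8: CGA Arg / CUA Leu — nonsynonymous.
Synonymous differences: 1.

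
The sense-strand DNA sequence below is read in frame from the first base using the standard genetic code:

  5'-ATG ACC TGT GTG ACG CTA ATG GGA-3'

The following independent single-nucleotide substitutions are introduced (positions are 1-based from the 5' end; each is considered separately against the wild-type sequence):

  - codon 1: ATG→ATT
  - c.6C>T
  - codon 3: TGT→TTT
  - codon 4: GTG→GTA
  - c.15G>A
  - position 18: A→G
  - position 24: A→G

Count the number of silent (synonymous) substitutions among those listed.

Codon 1: ATG (Met) → ATT (Ile) — missense.
Codon 2: ACC (Thr) → ACT (Thr) — synonymous.
Codon 3: TGT (Cys) → TTT (Phe) — missense.
Codon 4: GTG (Val) → GTA (Val) — synonymous.
Codon 5: ACG (Thr) → ACA (Thr) — synonymous.
Codon 6: CTA (Leu) → CTG (Leu) — synonymous.
Codon 8: GGA (Gly) → GGG (Gly) — synonymous.
Synonymous: 5 of 7.

5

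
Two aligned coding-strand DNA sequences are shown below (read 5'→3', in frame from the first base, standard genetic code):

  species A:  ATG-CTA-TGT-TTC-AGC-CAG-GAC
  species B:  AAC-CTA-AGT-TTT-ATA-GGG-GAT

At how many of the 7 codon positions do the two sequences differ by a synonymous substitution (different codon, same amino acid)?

Codon 1: ATG Met / AAC Asn — nonsynonymous.
Codon 2: CTA Leu / CTA Leu — identical.
Codon 3: TGT Cys / AGT Ser — nonsynonymous.
Codon 4: TTC Phe / TTT Phe — synonymous.
Codon 5: AGC Ser / ATA Ile — nonsynonymous.
Codon 6: CAG Gln / GGG Gly — nonsynonymous.
Codon 7: GAC Asp / GAT Asp — synonymous.
Synonymous differences: 2.

2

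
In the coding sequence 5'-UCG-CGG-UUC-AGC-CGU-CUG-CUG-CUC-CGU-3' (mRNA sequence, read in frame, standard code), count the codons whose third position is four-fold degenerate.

7

Codon 1 UCG (Ser): third position 4-fold.
Codon 2 CGG (Arg): third position 4-fold.
Codon 3 UUC (Phe): third position 2-fold.
Codon 4 AGC (Ser): third position 2-fold.
Codon 5 CGU (Arg): third position 4-fold.
Codon 6 CUG (Leu): third position 4-fold.
Codon 7 CUG (Leu): third position 4-fold.
Codon 8 CUC (Leu): third position 4-fold.
Codon 9 CGU (Arg): third position 4-fold.
Four-fold degenerate third positions: 7.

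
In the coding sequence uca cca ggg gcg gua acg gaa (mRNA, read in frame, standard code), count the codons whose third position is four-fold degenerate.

6

Codon 1 UCA (Ser): third position 4-fold.
Codon 2 CCA (Pro): third position 4-fold.
Codon 3 GGG (Gly): third position 4-fold.
Codon 4 GCG (Ala): third position 4-fold.
Codon 5 GUA (Val): third position 4-fold.
Codon 6 ACG (Thr): third position 4-fold.
Codon 7 GAA (Glu): third position 2-fold.
Four-fold degenerate third positions: 6.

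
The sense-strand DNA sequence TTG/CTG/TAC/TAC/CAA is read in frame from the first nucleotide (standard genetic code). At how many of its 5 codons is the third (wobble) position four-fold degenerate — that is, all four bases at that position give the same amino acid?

1

Codon 1 TTG (Leu): third position 2-fold.
Codon 2 CTG (Leu): third position 4-fold.
Codon 3 TAC (Tyr): third position 2-fold.
Codon 4 TAC (Tyr): third position 2-fold.
Codon 5 CAA (Gln): third position 2-fold.
Four-fold degenerate third positions: 1.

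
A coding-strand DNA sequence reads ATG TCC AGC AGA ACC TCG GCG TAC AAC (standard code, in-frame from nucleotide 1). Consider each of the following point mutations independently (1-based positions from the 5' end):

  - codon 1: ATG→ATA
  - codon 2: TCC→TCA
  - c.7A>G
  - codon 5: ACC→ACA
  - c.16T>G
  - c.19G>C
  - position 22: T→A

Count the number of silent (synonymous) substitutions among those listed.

Codon 1: ATG (Met) → ATA (Ile) — missense.
Codon 2: TCC (Ser) → TCA (Ser) — synonymous.
Codon 3: AGC (Ser) → GGC (Gly) — missense.
Codon 5: ACC (Thr) → ACA (Thr) — synonymous.
Codon 6: TCG (Ser) → GCG (Ala) — missense.
Codon 7: GCG (Ala) → CCG (Pro) — missense.
Codon 8: TAC (Tyr) → AAC (Asn) — missense.
Synonymous: 2 of 7.

2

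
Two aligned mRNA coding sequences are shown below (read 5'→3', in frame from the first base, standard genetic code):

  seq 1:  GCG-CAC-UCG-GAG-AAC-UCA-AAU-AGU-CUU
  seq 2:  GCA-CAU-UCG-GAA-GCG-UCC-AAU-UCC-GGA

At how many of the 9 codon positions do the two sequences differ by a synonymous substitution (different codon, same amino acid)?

Codon 1: GCG Ala / GCA Ala — synonymous.
Codon 2: CAC His / CAU His — synonymous.
Codon 3: UCG Ser / UCG Ser — identical.
Codon 4: GAG Glu / GAA Glu — synonymous.
Codon 5: AAC Asn / GCG Ala — nonsynonymous.
Codon 6: UCA Ser / UCC Ser — synonymous.
Codon 7: AAU Asn / AAU Asn — identical.
Codon 8: AGU Ser / UCC Ser — synonymous.
Codon 9: CUU Leu / GGA Gly — nonsynonymous.
Synonymous differences: 5.

5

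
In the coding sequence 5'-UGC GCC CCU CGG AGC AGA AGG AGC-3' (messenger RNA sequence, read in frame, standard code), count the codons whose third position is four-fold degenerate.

Codon 1 UGC (Cys): third position 2-fold.
Codon 2 GCC (Ala): third position 4-fold.
Codon 3 CCU (Pro): third position 4-fold.
Codon 4 CGG (Arg): third position 4-fold.
Codon 5 AGC (Ser): third position 2-fold.
Codon 6 AGA (Arg): third position 2-fold.
Codon 7 AGG (Arg): third position 2-fold.
Codon 8 AGC (Ser): third position 2-fold.
Four-fold degenerate third positions: 3.

3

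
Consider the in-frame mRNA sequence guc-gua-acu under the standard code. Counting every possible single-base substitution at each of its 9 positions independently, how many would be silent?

Codon 1 (GUC, Val): 3 synonymous substitutions.
Codon 2 (GUA, Val): 3 synonymous substitutions.
Codon 3 (ACU, Thr): 3 synonymous substitutions.
Total: 3 + 3 + 3 = 9.

9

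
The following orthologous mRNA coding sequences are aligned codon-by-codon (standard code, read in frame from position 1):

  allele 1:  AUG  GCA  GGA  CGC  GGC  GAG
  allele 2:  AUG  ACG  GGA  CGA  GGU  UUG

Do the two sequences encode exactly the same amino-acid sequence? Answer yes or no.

no

Codon 1: AUG Met / AUG Met — identical.
Codon 2: GCA Ala / ACG Thr — nonsynonymous.
Codon 3: GGA Gly / GGA Gly — identical.
Codon 4: CGC Arg / CGA Arg — synonymous.
Codon 5: GGC Gly / GGU Gly — synonymous.
Codon 6: GAG Glu / UUG Leu — nonsynonymous.
Nonsynonymous differences: 2 → different protein.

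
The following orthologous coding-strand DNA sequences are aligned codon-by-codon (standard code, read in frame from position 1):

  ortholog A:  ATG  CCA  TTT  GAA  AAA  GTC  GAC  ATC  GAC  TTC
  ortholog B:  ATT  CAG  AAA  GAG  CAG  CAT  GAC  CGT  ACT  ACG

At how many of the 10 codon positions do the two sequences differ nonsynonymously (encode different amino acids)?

Codon 1: ATG Met / ATT Ile — nonsynonymous.
Codon 2: CCA Pro / CAG Gln — nonsynonymous.
Codon 3: TTT Phe / AAA Lys — nonsynonymous.
Codon 4: GAA Glu / GAG Glu — synonymous.
Codon 5: AAA Lys / CAG Gln — nonsynonymous.
Codon 6: GTC Val / CAT His — nonsynonymous.
Codon 7: GAC Asp / GAC Asp — identical.
Codon 8: ATC Ile / CGT Arg — nonsynonymous.
Codon 9: GAC Asp / ACT Thr — nonsynonymous.
Codon 10: TTC Phe / ACG Thr — nonsynonymous.
Nonsynonymous differences: 8.

8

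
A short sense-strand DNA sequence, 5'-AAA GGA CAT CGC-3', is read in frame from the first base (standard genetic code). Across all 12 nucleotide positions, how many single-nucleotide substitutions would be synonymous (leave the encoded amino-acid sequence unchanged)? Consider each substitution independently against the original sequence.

8

Codon 1 (AAA, Lys): 1 synonymous substitution.
Codon 2 (GGA, Gly): 3 synonymous substitutions.
Codon 3 (CAT, His): 1 synonymous substitution.
Codon 4 (CGC, Arg): 3 synonymous substitutions.
Total: 1 + 3 + 1 + 3 = 8.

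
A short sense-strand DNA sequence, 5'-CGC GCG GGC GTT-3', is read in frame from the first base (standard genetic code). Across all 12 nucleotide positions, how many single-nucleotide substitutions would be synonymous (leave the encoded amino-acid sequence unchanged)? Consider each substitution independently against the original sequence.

12

Codon 1 (CGC, Arg): 3 synonymous substitutions.
Codon 2 (GCG, Ala): 3 synonymous substitutions.
Codon 3 (GGC, Gly): 3 synonymous substitutions.
Codon 4 (GTT, Val): 3 synonymous substitutions.
Total: 3 + 3 + 3 + 3 = 12.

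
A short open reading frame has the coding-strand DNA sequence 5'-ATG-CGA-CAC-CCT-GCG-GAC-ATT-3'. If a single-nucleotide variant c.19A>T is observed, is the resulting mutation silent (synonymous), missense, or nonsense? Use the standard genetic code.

Position 19 falls in codon 7: ATT → Ile.
After the substitution the codon is TTT → Phe.
Ile ≠ Phe, so this is a missense mutation.

missense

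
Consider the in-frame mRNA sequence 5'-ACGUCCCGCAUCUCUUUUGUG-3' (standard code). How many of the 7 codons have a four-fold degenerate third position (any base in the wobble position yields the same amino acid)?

Codon 1 ACG (Thr): third position 4-fold.
Codon 2 UCC (Ser): third position 4-fold.
Codon 3 CGC (Arg): third position 4-fold.
Codon 4 AUC (Ile): third position 3-fold.
Codon 5 UCU (Ser): third position 4-fold.
Codon 6 UUU (Phe): third position 2-fold.
Codon 7 GUG (Val): third position 4-fold.
Four-fold degenerate third positions: 5.

5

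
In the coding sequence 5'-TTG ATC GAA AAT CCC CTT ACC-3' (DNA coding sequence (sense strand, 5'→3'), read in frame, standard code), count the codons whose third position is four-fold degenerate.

Codon 1 TTG (Leu): third position 2-fold.
Codon 2 ATC (Ile): third position 3-fold.
Codon 3 GAA (Glu): third position 2-fold.
Codon 4 AAT (Asn): third position 2-fold.
Codon 5 CCC (Pro): third position 4-fold.
Codon 6 CTT (Leu): third position 4-fold.
Codon 7 ACC (Thr): third position 4-fold.
Four-fold degenerate third positions: 3.

3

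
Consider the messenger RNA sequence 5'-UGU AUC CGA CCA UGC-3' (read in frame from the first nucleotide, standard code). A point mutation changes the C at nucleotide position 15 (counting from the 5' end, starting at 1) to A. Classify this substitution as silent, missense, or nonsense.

nonsense

Position 15 falls in codon 5: UGC → Cys.
After the substitution the codon is UGA → Stop.
The new codon is a stop codon, so this is a nonsense mutation.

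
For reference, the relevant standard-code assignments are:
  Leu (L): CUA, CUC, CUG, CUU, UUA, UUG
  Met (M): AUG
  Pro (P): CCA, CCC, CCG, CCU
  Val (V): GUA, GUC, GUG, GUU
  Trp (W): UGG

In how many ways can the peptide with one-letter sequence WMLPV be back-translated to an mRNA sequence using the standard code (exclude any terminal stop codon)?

Trp: 1 codon.
Met: 1 codon.
Leu: 6 codons.
Pro: 4 codons.
Val: 4 codons.
1 × 1 × 6 × 4 × 4 = 96.

96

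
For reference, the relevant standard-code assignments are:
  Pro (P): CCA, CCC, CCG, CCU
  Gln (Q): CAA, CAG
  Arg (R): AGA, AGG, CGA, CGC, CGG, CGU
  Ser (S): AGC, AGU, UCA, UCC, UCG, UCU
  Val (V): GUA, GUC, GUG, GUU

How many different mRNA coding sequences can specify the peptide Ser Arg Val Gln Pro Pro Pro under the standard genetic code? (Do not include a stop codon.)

Ser: 6 codons.
Arg: 6 codons.
Val: 4 codons.
Gln: 2 codons.
Pro: 4 codons.
Pro: 4 codons.
Pro: 4 codons.
6 × 6 × 4 × 2 × 4 × 4 × 4 = 18432.

18432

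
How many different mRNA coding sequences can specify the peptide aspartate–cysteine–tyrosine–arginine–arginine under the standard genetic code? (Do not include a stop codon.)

288

Asp: 2 codons.
Cys: 2 codons.
Tyr: 2 codons.
Arg: 6 codons.
Arg: 6 codons.
2 × 2 × 2 × 6 × 6 = 288.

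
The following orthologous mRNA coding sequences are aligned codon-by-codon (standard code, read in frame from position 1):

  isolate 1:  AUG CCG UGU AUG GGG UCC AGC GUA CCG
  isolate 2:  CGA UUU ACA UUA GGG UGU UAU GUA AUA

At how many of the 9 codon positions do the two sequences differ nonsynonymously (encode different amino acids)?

7

Codon 1: AUG Met / CGA Arg — nonsynonymous.
Codon 2: CCG Pro / UUU Phe — nonsynonymous.
Codon 3: UGU Cys / ACA Thr — nonsynonymous.
Codon 4: AUG Met / UUA Leu — nonsynonymous.
Codon 5: GGG Gly / GGG Gly — identical.
Codon 6: UCC Ser / UGU Cys — nonsynonymous.
Codon 7: AGC Ser / UAU Tyr — nonsynonymous.
Codon 8: GUA Val / GUA Val — identical.
Codon 9: CCG Pro / AUA Ile — nonsynonymous.
Nonsynonymous differences: 7.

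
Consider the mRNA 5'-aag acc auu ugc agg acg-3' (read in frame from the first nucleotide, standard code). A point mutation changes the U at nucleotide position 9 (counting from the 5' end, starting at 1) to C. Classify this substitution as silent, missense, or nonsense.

silent

Position 9 falls in codon 3: AUU → Ile.
After the substitution the codon is AUC → Ile.
Both encode Ile, so the change is synonymous.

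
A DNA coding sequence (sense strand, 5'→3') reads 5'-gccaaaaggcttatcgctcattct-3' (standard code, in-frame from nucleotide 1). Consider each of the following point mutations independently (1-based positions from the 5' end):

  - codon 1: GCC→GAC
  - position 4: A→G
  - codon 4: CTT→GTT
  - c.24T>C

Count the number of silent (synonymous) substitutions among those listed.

1

Codon 1: GCC (Ala) → GAC (Asp) — missense.
Codon 2: AAA (Lys) → GAA (Glu) — missense.
Codon 4: CTT (Leu) → GTT (Val) — missense.
Codon 8: TCT (Ser) → TCC (Ser) — synonymous.
Synonymous: 1 of 4.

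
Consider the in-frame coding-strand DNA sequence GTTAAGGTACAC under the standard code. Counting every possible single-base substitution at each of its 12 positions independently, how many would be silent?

8

Codon 1 (GTT, Val): 3 synonymous substitutions.
Codon 2 (AAG, Lys): 1 synonymous substitution.
Codon 3 (GTA, Val): 3 synonymous substitutions.
Codon 4 (CAC, His): 1 synonymous substitution.
Total: 3 + 1 + 3 + 1 = 8.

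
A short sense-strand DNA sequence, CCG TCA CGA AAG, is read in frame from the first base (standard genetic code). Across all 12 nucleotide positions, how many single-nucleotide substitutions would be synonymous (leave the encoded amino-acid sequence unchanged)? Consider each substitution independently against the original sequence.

11

Codon 1 (CCG, Pro): 3 synonymous substitutions.
Codon 2 (TCA, Ser): 3 synonymous substitutions.
Codon 3 (CGA, Arg): 4 synonymous substitutions.
Codon 4 (AAG, Lys): 1 synonymous substitution.
Total: 3 + 3 + 4 + 1 = 11.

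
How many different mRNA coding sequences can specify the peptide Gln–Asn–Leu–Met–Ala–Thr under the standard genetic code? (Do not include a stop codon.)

384

Gln: 2 codons.
Asn: 2 codons.
Leu: 6 codons.
Met: 1 codon.
Ala: 4 codons.
Thr: 4 codons.
2 × 2 × 6 × 1 × 4 × 4 = 384.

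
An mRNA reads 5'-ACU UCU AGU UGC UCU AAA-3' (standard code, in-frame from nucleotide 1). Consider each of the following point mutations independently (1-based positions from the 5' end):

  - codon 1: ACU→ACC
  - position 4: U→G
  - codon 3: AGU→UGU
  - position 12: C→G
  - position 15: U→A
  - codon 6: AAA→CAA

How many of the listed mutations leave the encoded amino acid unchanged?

2

Codon 1: ACU (Thr) → ACC (Thr) — synonymous.
Codon 2: UCU (Ser) → GCU (Ala) — missense.
Codon 3: AGU (Ser) → UGU (Cys) — missense.
Codon 4: UGC (Cys) → UGG (Trp) — missense.
Codon 5: UCU (Ser) → UCA (Ser) — synonymous.
Codon 6: AAA (Lys) → CAA (Gln) — missense.
Synonymous: 2 of 6.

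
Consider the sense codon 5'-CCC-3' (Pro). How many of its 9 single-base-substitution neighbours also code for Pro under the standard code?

Position 1: none → 0 synonymous.
Position 2: none → 0 synonymous.
Position 3: CCU, CCA, CCG → 3 synonymous.
Total: 0 + 0 + 3 = 3.

3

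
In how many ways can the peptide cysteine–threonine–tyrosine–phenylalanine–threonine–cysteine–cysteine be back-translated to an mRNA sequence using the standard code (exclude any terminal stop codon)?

512

Cys: 2 codons.
Thr: 4 codons.
Tyr: 2 codons.
Phe: 2 codons.
Thr: 4 codons.
Cys: 2 codons.
Cys: 2 codons.
2 × 4 × 2 × 2 × 4 × 2 × 2 = 512.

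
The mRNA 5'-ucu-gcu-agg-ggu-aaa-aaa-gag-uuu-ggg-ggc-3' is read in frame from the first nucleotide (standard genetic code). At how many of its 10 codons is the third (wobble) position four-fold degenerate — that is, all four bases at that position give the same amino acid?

5

Codon 1 UCU (Ser): third position 4-fold.
Codon 2 GCU (Ala): third position 4-fold.
Codon 3 AGG (Arg): third position 2-fold.
Codon 4 GGU (Gly): third position 4-fold.
Codon 5 AAA (Lys): third position 2-fold.
Codon 6 AAA (Lys): third position 2-fold.
Codon 7 GAG (Glu): third position 2-fold.
Codon 8 UUU (Phe): third position 2-fold.
Codon 9 GGG (Gly): third position 4-fold.
Codon 10 GGC (Gly): third position 4-fold.
Four-fold degenerate third positions: 5.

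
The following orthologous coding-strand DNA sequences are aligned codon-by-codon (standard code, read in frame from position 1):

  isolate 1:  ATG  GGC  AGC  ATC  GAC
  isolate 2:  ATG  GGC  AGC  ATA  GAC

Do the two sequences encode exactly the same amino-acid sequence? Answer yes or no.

Codon 1: ATG Met / ATG Met — identical.
Codon 2: GGC Gly / GGC Gly — identical.
Codon 3: AGC Ser / AGC Ser — identical.
Codon 4: ATC Ile / ATA Ile — synonymous.
Codon 5: GAC Asp / GAC Asp — identical.
Nonsynonymous differences: 0 → same protein.

yes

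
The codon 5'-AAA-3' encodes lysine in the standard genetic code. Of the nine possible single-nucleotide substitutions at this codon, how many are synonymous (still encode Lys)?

Position 1: none → 0 synonymous.
Position 2: none → 0 synonymous.
Position 3: AAG → 1 synonymous.
Total: 0 + 0 + 1 = 1.

1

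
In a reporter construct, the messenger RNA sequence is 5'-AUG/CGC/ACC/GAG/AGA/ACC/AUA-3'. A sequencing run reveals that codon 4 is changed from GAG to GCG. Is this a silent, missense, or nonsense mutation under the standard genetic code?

Position 11 falls in codon 4: GAG → Glu.
After the substitution the codon is GCG → Ala.
Glu ≠ Ala, so this is a missense mutation.

missense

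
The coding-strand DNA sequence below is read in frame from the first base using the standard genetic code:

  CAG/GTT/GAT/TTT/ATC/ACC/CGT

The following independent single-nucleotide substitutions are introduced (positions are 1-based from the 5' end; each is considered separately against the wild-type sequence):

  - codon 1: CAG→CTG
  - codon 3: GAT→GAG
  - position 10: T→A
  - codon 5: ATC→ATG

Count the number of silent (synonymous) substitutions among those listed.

0

Codon 1: CAG (Gln) → CTG (Leu) — missense.
Codon 3: GAT (Asp) → GAG (Glu) — missense.
Codon 4: TTT (Phe) → ATT (Ile) — missense.
Codon 5: ATC (Ile) → ATG (Met) — missense.
Synonymous: 0 of 4.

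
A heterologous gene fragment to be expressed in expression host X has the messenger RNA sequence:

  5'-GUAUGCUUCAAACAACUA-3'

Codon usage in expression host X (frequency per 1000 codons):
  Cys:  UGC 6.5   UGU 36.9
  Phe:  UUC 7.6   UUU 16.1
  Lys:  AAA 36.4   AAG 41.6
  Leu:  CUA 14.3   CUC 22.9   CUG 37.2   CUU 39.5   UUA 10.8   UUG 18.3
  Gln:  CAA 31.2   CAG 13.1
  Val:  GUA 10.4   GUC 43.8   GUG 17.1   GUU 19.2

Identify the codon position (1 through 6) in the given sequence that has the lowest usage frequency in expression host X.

2

Codon 1 GUA (Val): 10.4 per 1000.
Codon 2 UGC (Cys): 6.5 per 1000.
Codon 3 UUC (Phe): 7.6 per 1000.
Codon 4 AAA (Lys): 36.4 per 1000.
Codon 5 CAA (Gln): 31.2 per 1000.
Codon 6 CUA (Leu): 14.3 per 1000.
Lowest frequency is 6.5 at codon 2.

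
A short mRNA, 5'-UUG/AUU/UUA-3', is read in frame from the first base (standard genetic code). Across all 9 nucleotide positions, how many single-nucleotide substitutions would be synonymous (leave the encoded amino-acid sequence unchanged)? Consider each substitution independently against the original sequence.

Codon 1 (UUG, Leu): 2 synonymous substitutions.
Codon 2 (AUU, Ile): 2 synonymous substitutions.
Codon 3 (UUA, Leu): 2 synonymous substitutions.
Total: 2 + 2 + 2 = 6.

6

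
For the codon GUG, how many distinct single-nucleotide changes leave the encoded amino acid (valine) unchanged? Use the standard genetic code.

Position 1: none → 0 synonymous.
Position 2: none → 0 synonymous.
Position 3: GUU, GUC, GUA → 3 synonymous.
Total: 0 + 0 + 3 = 3.

3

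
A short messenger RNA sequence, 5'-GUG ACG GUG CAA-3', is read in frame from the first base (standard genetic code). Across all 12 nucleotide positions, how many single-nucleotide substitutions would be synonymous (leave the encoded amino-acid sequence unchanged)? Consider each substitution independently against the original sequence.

10

Codon 1 (GUG, Val): 3 synonymous substitutions.
Codon 2 (ACG, Thr): 3 synonymous substitutions.
Codon 3 (GUG, Val): 3 synonymous substitutions.
Codon 4 (CAA, Gln): 1 synonymous substitution.
Total: 3 + 3 + 3 + 1 = 10.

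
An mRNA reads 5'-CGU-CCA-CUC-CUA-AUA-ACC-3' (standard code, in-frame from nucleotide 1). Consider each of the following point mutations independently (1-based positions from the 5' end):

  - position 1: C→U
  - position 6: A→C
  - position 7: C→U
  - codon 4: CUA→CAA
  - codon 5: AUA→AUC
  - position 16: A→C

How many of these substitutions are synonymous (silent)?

2

Codon 1: CGU (Arg) → UGU (Cys) — missense.
Codon 2: CCA (Pro) → CCC (Pro) — synonymous.
Codon 3: CUC (Leu) → UUC (Phe) — missense.
Codon 4: CUA (Leu) → CAA (Gln) — missense.
Codon 5: AUA (Ile) → AUC (Ile) — synonymous.
Codon 6: ACC (Thr) → CCC (Pro) — missense.
Synonymous: 2 of 6.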